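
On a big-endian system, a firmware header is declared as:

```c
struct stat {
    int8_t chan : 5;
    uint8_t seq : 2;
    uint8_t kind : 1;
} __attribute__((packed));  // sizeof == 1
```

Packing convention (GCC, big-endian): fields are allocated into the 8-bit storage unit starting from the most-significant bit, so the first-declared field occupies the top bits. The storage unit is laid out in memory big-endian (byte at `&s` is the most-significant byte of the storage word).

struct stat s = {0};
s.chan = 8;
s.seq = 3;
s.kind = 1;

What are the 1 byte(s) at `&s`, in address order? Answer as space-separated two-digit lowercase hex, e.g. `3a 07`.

47

[3+:5] chan=8 & 0x1f = 0x8; word=0x40
[1+:2] seq=3 & 0x3 = 0x3; word=0x46
[0+:1] kind=1 & 0x1 = 0x1; word=0x47
word = 0x47 → big-endian bytes:
  [0]=0x47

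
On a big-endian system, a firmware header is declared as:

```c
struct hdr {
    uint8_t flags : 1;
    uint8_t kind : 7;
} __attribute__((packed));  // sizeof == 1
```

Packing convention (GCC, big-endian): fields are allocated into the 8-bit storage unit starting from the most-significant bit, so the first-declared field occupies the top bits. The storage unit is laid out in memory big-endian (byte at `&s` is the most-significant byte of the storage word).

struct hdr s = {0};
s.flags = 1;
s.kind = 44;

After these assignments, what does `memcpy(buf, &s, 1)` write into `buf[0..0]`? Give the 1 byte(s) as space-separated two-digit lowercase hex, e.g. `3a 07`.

ac

[7+:1] flags=1 & 0x1 = 0x1; word=0x80
[0+:7] kind=44 & 0x7f = 0x2c; word=0xac
word = 0xac → big-endian bytes:
  [0]=0xac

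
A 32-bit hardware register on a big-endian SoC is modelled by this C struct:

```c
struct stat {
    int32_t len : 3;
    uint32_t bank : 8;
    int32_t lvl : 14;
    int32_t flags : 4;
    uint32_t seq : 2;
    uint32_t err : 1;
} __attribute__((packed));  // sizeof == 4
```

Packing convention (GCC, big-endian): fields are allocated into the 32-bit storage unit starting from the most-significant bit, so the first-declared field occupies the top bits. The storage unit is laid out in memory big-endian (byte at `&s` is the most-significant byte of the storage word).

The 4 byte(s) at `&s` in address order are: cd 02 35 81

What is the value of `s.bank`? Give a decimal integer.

[0]=0xcd [1]=0x02 [2]=0x35 [3]=0x81 (big-endian) → word 0xcd023581
len:3 @ bit 29 → (0xcd023581>>29)&0x7 = 0x6
bank:8 @ bit 21 → (0xcd023581>>21)&0xff = 0x68  ←
lvl:14 @ bit 7 → (0xcd023581>>7)&0x3fff = 0x46b
flags:4 @ bit 3 → (0xcd023581>>3)&0xf = 0x0
seq:2 @ bit 1 → (0xcd023581>>1)&0x3 = 0x0
err:1 @ bit 0 → (0xcd023581>>0)&0x1 = 0x1

104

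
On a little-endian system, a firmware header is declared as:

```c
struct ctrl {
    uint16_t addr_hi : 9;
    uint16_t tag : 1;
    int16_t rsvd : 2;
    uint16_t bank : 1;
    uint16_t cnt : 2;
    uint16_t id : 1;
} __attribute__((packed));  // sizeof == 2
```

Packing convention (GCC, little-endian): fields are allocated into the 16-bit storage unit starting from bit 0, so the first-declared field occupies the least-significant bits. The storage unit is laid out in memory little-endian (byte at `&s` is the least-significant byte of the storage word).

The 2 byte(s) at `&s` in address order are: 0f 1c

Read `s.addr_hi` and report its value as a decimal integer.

[0]=0x0f [1]=0x1c (little-endian) → word 0x1c0f
addr_hi:9 @ bit 0 → (0x1c0f>>0)&0x1ff = 0xf  ←
tag:1 @ bit 9 → (0x1c0f>>9)&0x1 = 0x0
rsvd:2 @ bit 10 → (0x1c0f>>10)&0x3 = 0x3
bank:1 @ bit 12 → (0x1c0f>>12)&0x1 = 0x1
cnt:2 @ bit 13 → (0x1c0f>>13)&0x3 = 0x0
id:1 @ bit 15 → (0x1c0f>>15)&0x1 = 0x0

15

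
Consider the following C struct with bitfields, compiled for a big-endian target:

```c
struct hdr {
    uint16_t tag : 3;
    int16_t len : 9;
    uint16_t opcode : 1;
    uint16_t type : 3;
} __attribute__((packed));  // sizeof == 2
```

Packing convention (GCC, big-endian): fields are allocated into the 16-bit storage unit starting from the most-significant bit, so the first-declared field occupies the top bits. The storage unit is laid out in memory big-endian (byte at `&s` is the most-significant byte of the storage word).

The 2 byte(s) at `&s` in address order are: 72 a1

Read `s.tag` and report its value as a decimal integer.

3

[0]=0x72 [1]=0xa1 (big-endian) → word 0x72a1
tag [13+:3] = (word>>13) & 0x7 = 3  ←
len [4+:9] = (word>>4) & 0x1ff = 298
opcode [3+:1] = (word>>3) & 0x1 = 0
type [0+:3] = (word>>0) & 0x7 = 1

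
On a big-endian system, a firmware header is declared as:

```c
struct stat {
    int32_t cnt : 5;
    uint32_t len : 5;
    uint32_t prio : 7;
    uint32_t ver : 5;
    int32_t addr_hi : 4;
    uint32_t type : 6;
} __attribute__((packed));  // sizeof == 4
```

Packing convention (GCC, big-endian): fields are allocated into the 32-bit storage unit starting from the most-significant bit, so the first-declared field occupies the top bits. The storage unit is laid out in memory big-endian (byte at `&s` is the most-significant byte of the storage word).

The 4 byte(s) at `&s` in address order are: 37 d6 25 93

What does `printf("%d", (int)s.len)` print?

31

[0]=0x37 [1]=0xd6 [2]=0x25 [3]=0x93 (big-endian) → word 0x37d62593
cnt:5 @ bit 27 → (0x37d62593>>27)&0x1f = 0x6
len:5 @ bit 22 → (0x37d62593>>22)&0x1f = 0x1f  ←
prio:7 @ bit 15 → (0x37d62593>>15)&0x7f = 0x2c
ver:5 @ bit 10 → (0x37d62593>>10)&0x1f = 0x9
addr_hi:4 @ bit 6 → (0x37d62593>>6)&0xf = 0x6
type:6 @ bit 0 → (0x37d62593>>0)&0x3f = 0x13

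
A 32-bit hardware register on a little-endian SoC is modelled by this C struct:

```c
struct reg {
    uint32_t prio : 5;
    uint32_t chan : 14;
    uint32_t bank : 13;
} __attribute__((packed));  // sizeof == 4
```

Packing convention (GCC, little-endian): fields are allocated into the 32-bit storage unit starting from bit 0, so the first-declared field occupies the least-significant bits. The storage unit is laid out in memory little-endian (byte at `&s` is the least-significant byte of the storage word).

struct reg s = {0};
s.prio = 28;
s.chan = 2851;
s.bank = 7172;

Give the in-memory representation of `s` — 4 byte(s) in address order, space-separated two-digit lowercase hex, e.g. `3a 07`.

7c 64 21 e0

prio:5 = 28 → 0x1c << 0 → word 0x0000001c
chan:14 = 2851 → 0xb23 << 5 → word 0x0001647c
bank:13 = 7172 → 0x1c04 << 19 → word 0xe021647c
word = 0xe021647c → little-endian bytes:
  [0]=0x7c  [1]=0x64  [2]=0x21  [3]=0xe0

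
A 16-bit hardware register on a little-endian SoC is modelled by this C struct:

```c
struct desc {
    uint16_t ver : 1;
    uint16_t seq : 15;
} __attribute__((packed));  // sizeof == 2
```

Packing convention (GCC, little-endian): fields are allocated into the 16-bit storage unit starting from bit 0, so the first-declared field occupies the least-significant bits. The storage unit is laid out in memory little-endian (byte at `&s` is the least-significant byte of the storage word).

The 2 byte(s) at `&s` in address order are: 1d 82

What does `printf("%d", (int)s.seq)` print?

16654

[0]=0x1d [1]=0x82 (little-endian) → word 0x821d
ver [0+:1] = (word>>0) & 0x1 = 1
seq [1+:15] = (word>>1) & 0x7fff = 16654  ←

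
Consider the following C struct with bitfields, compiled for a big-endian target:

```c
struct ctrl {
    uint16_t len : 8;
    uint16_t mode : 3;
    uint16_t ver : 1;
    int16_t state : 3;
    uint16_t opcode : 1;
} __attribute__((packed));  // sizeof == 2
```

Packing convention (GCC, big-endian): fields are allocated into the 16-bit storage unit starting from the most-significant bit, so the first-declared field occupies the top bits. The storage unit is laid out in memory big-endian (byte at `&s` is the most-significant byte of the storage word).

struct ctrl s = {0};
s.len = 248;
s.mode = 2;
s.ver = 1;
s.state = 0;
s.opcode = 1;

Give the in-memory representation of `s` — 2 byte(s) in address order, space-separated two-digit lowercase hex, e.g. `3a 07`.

f8 51

[8+:8] len=248 & 0xff = 0xf8; word=0xf800
[5+:3] mode=2 & 0x7 = 0x2; word=0xf840
[4+:1] ver=1 & 0x1 = 0x1; word=0xf850
[1+:3] state=0 & 0x7 = 0x0; word=0xf850
[0+:1] opcode=1 & 0x1 = 0x1; word=0xf851
word = 0xf851 → big-endian bytes:
  [0]=0xf8  [1]=0x51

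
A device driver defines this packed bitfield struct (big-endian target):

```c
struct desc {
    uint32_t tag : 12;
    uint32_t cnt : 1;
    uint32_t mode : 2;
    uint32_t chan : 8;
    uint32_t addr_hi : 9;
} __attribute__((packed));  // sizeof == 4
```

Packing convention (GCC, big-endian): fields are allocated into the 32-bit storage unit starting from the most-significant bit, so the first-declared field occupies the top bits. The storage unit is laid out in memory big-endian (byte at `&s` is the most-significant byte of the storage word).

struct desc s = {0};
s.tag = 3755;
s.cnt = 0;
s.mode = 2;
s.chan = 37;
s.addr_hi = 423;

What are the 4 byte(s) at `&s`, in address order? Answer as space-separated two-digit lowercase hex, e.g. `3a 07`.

ea b4 4b a7

tag (12b) val=3755 bits=0xeab at bit 20: 0xeab00000
cnt (1b) val=0 bits=0x0 at bit 19: 0xeab00000
mode (2b) val=2 bits=0x2 at bit 17: 0xeab40000
chan (8b) val=37 bits=0x25 at bit 9: 0xeab44a00
addr_hi (9b) val=423 bits=0x1a7 at bit 0: 0xeab44ba7
word = 0xeab44ba7 → big-endian bytes:
  [0]=0xea  [1]=0xb4  [2]=0x4b  [3]=0xa7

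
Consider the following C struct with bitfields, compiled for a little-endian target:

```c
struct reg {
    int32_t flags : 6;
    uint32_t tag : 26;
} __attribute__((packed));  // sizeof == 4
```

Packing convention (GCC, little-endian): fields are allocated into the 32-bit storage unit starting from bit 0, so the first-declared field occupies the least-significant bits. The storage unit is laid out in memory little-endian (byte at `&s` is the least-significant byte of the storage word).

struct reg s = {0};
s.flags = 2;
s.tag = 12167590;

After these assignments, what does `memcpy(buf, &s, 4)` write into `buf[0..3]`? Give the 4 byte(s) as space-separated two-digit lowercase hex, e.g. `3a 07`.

flags (6b) val=2 bits=0x2 at bit 0: 0x00000002
tag (26b) val=12167590 bits=0xb9a9a6 at bit 6: 0x2e6a6982
word = 0x2e6a6982 → little-endian bytes:
  [0]=0x82  [1]=0x69  [2]=0x6a  [3]=0x2e

82 69 6a 2e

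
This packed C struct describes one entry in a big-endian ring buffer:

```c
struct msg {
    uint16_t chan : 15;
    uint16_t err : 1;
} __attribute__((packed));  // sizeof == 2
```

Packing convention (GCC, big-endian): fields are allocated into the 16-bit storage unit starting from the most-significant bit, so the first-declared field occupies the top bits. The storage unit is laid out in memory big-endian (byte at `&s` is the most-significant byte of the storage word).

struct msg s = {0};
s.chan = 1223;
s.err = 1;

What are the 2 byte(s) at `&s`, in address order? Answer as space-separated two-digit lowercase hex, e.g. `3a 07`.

09 8f

[1+:15] chan=1223 & 0x7fff = 0x4c7; word=0x098e
[0+:1] err=1 & 0x1 = 0x1; word=0x098f
word = 0x098f → big-endian bytes:
  [0]=0x09  [1]=0x8f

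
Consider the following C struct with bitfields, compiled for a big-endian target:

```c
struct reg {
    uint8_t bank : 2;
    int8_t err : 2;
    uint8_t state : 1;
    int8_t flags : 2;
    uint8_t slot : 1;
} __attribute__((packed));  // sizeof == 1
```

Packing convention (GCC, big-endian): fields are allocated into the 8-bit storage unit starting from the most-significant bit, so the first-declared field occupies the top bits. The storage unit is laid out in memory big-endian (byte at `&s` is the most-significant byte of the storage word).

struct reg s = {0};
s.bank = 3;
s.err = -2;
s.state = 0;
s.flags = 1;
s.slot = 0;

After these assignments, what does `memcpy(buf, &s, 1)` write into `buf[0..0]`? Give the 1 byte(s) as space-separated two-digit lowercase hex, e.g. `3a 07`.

[6+:2] bank=3 & 0x3 = 0x3; word=0xc0
[4+:2] err=-2 & 0x3 = 0x2; word=0xe0
[3+:1] state=0 & 0x1 = 0x0; word=0xe0
[1+:2] flags=1 & 0x3 = 0x1; word=0xe2
[0+:1] slot=0 & 0x1 = 0x0; word=0xe2
word = 0xe2 → big-endian bytes:
  [0]=0xe2

e2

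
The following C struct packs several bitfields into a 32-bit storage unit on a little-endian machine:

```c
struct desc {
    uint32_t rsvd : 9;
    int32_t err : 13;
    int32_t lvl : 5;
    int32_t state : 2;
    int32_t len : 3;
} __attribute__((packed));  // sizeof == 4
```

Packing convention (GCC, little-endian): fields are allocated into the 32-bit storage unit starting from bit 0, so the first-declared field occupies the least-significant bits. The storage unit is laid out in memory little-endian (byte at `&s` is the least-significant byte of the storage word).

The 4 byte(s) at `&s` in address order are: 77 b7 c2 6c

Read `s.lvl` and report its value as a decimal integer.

-13

[0]=0x77 [1]=0xb7 [2]=0xc2 [3]=0x6c (little-endian) → word 0x6cc2b777
rsvd [0+:9] = (word>>0) & 0x1ff = 375
err [9+:13] = (word>>9) & 0x1fff = 347
lvl [22+:5] = (word>>22) & 0x1f = 19  ←
state [27+:2] = (word>>27) & 0x3 = 1
len [29+:3] = (word>>29) & 0x7 = 3
lvl signed 5b, MSB=1: 19 - 32 = -13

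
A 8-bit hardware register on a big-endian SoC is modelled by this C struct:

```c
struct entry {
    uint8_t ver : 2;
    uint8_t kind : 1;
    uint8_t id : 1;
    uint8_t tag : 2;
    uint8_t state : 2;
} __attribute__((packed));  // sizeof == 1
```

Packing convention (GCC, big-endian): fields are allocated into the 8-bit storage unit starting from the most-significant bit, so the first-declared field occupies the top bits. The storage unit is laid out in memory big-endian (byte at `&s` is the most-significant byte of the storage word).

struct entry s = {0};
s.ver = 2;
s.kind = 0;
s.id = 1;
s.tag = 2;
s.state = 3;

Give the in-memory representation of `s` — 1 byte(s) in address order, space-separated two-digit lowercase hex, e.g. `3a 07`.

[6+:2] ver=2 & 0x3 = 0x2; word=0x80
[5+:1] kind=0 & 0x1 = 0x0; word=0x80
[4+:1] id=1 & 0x1 = 0x1; word=0x90
[2+:2] tag=2 & 0x3 = 0x2; word=0x98
[0+:2] state=3 & 0x3 = 0x3; word=0x9b
word = 0x9b → big-endian bytes:
  [0]=0x9b

9b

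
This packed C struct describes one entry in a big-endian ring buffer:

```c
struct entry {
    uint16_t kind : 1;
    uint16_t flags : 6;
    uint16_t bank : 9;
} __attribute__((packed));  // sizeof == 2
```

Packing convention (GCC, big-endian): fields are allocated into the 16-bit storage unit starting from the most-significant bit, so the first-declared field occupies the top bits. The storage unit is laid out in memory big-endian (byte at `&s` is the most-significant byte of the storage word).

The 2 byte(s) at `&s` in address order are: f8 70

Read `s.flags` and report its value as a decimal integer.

60

[0]=0xf8 [1]=0x70 (big-endian) → word 0xf870
kind:1 @ bit 15 → (0xf870>>15)&0x1 = 0x1
flags:6 @ bit 9 → (0xf870>>9)&0x3f = 0x3c  ←
bank:9 @ bit 0 → (0xf870>>0)&0x1ff = 0x70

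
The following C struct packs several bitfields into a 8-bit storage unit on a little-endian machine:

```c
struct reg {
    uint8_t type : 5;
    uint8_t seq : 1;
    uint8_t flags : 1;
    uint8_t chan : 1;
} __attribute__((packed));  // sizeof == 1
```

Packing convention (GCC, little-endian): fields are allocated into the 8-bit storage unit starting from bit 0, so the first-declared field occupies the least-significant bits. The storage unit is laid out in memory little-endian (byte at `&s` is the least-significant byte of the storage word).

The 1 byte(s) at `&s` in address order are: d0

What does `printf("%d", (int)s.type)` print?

16

[0]=0xd0 (little-endian) → word 0xd0
type:5 @ bit 0 → (0xd0>>0)&0x1f = 0x10  ←
seq:1 @ bit 5 → (0xd0>>5)&0x1 = 0x0
flags:1 @ bit 6 → (0xd0>>6)&0x1 = 0x1
chan:1 @ bit 7 → (0xd0>>7)&0x1 = 0x1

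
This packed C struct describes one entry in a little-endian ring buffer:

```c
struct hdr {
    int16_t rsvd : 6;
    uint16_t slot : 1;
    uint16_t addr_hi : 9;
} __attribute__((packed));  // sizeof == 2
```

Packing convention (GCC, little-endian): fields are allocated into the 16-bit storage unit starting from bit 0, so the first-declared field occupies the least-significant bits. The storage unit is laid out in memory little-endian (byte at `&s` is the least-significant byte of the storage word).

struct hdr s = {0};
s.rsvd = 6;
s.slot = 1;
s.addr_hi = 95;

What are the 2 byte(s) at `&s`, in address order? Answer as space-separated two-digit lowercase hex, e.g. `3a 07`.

c6 2f

[0+:6] rsvd=6 & 0x3f = 0x6; word=0x0006
[6+:1] slot=1 & 0x1 = 0x1; word=0x0046
[7+:9] addr_hi=95 & 0x1ff = 0x5f; word=0x2fc6
word = 0x2fc6 → little-endian bytes:
  [0]=0xc6  [1]=0x2f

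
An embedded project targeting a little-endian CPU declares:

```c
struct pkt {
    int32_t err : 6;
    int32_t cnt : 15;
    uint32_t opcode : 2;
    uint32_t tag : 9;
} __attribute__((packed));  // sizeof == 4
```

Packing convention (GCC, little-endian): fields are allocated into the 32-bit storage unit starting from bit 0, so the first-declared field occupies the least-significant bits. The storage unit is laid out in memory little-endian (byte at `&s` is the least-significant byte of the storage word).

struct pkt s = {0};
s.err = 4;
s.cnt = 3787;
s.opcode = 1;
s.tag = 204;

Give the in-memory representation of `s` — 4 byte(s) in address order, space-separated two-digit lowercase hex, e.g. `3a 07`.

err:6 = 4 → 0x4 << 0 → word 0x00000004
cnt:15 = 3787 → 0xecb << 6 → word 0x0003b2c4
opcode:2 = 1 → 0x1 << 21 → word 0x0023b2c4
tag:9 = 204 → 0xcc << 23 → word 0x6623b2c4
word = 0x6623b2c4 → little-endian bytes:
  [0]=0xc4  [1]=0xb2  [2]=0x23  [3]=0x66

c4 b2 23 66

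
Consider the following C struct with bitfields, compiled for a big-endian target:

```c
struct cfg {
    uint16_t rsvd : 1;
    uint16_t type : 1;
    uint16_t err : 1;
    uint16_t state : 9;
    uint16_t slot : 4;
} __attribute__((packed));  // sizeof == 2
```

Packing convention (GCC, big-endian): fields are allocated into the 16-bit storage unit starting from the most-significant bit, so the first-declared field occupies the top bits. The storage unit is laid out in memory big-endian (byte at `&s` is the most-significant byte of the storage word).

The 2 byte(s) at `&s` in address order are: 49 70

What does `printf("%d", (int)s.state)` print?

151

[0]=0x49 [1]=0x70 (big-endian) → word 0x4970
rsvd [15+:1] = (word>>15) & 0x1 = 0
type [14+:1] = (word>>14) & 0x1 = 1
err [13+:1] = (word>>13) & 0x1 = 0
state [4+:9] = (word>>4) & 0x1ff = 151  ←
slot [0+:4] = (word>>0) & 0xf = 0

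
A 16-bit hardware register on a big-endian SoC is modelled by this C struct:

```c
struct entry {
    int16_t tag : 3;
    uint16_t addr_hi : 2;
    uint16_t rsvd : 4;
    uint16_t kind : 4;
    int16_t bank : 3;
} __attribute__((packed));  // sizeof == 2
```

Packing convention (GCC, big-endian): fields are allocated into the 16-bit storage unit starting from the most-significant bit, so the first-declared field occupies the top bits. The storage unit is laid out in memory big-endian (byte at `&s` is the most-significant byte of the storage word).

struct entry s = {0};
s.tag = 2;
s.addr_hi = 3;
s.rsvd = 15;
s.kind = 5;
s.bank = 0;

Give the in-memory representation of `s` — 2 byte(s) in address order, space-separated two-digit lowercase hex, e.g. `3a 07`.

5f a8

tag (3b) val=2 bits=0x2 at bit 13: 0x4000
addr_hi (2b) val=3 bits=0x3 at bit 11: 0x5800
rsvd (4b) val=15 bits=0xf at bit 7: 0x5f80
kind (4b) val=5 bits=0x5 at bit 3: 0x5fa8
bank (3b) val=0 bits=0x0 at bit 0: 0x5fa8
word = 0x5fa8 → big-endian bytes:
  [0]=0x5f  [1]=0xa8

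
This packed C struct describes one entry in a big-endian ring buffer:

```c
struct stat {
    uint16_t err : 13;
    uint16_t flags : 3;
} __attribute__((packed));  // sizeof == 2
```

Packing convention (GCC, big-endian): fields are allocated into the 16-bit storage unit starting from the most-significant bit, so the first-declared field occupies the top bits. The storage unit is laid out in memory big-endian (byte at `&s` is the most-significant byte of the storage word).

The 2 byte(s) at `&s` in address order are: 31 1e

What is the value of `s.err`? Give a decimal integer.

1571

[0]=0x31 [1]=0x1e (big-endian) → word 0x311e
err [3+:13] = (word>>3) & 0x1fff = 1571  ←
flags [0+:3] = (word>>0) & 0x7 = 6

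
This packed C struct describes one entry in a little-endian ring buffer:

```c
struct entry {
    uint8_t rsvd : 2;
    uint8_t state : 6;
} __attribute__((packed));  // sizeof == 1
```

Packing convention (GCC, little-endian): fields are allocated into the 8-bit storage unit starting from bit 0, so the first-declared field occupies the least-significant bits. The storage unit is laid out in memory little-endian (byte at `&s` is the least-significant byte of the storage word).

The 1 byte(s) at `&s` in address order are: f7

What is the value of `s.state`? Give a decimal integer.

[0]=0xf7 (little-endian) → word 0xf7
rsvd [0+:2] = (word>>0) & 0x3 = 3
state [2+:6] = (word>>2) & 0x3f = 61  ←

61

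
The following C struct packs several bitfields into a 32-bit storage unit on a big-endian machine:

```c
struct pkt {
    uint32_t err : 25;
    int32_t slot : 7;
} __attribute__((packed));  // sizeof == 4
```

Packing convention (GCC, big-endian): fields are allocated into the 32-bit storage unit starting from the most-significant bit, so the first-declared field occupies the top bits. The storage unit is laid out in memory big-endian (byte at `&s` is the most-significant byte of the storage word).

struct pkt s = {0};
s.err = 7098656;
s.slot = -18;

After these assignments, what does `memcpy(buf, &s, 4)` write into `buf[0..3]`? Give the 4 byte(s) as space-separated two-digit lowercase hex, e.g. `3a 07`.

36 28 90 6e

[7+:25] err=7098656 & 0x1ffffff = 0x6c5120; word=0x36289000
[0+:7] slot=-18 & 0x7f = 0x6e; word=0x3628906e
word = 0x3628906e → big-endian bytes:
  [0]=0x36  [1]=0x28  [2]=0x90  [3]=0x6e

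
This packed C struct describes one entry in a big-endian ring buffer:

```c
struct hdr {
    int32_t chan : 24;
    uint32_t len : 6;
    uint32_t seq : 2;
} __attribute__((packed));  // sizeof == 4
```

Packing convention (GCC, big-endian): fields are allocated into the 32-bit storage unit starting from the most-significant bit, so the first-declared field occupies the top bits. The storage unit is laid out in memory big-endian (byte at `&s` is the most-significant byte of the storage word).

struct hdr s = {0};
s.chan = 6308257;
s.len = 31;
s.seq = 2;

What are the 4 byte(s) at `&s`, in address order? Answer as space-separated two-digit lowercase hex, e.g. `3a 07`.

60 41 a1 7e

[8+:24] chan=6308257 & 0xffffff = 0x6041a1; word=0x6041a100
[2+:6] len=31 & 0x3f = 0x1f; word=0x6041a17c
[0+:2] seq=2 & 0x3 = 0x2; word=0x6041a17e
word = 0x6041a17e → big-endian bytes:
  [0]=0x60  [1]=0x41  [2]=0xa1  [3]=0x7e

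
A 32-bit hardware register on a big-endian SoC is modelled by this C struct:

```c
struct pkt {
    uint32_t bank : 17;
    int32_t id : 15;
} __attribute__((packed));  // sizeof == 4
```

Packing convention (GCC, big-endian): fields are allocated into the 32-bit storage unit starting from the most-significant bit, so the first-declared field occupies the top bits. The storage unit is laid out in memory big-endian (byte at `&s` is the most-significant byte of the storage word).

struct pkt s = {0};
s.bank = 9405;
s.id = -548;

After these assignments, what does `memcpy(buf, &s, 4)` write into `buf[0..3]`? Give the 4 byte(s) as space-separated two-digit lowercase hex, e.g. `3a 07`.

bank:17 = 9405 → 0x24bd << 15 → word 0x125e8000
id:15 = -548 → 0x7ddc << 0 → word 0x125efddc
word = 0x125efddc → big-endian bytes:
  [0]=0x12  [1]=0x5e  [2]=0xfd  [3]=0xdc

12 5e fd dc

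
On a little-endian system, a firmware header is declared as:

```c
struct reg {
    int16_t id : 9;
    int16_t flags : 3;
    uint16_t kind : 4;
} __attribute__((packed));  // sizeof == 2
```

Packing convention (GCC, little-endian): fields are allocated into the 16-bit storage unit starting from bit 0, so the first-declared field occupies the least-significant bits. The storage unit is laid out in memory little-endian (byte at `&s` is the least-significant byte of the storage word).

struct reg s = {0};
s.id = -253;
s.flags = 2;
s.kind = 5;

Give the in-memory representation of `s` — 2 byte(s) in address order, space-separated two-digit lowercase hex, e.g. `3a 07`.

[0+:9] id=-253 & 0x1ff = 0x103; word=0x0103
[9+:3] flags=2 & 0x7 = 0x2; word=0x0503
[12+:4] kind=5 & 0xf = 0x5; word=0x5503
word = 0x5503 → little-endian bytes:
  [0]=0x03  [1]=0x55

03 55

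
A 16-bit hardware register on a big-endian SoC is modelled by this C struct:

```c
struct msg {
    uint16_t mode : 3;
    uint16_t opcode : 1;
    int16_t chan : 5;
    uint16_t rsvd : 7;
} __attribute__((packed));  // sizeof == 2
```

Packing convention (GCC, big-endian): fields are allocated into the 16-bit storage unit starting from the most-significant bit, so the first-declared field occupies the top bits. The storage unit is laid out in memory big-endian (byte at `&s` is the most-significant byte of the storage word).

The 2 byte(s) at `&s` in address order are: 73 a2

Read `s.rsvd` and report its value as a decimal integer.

34

[0]=0x73 [1]=0xa2 (big-endian) → word 0x73a2
mode [13+:3] = (word>>13) & 0x7 = 3
opcode [12+:1] = (word>>12) & 0x1 = 1
chan [7+:5] = (word>>7) & 0x1f = 7
rsvd [0+:7] = (word>>0) & 0x7f = 34  ←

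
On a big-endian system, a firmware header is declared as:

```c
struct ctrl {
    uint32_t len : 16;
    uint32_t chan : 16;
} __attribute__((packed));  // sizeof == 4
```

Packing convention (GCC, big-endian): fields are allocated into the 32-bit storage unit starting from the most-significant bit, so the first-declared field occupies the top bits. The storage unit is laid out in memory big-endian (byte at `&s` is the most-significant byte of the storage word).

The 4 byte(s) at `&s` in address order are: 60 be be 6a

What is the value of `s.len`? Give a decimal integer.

[0]=0x60 [1]=0xbe [2]=0xbe [3]=0x6a (big-endian) → word 0x60bebe6a
len:16 @ bit 16 → (0x60bebe6a>>16)&0xffff = 0x60be  ←
chan:16 @ bit 0 → (0x60bebe6a>>0)&0xffff = 0xbe6a

24766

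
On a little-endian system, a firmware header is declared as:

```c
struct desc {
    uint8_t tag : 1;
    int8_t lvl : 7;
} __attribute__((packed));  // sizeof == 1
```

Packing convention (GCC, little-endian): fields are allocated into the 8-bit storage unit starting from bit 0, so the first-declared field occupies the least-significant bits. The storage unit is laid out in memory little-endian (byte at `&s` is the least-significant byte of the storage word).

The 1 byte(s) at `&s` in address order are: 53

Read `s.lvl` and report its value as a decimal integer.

[0]=0x53 (little-endian) → word 0x53
tag [0+:1] = (word>>0) & 0x1 = 1
lvl [1+:7] = (word>>1) & 0x7f = 41  ←
lvl signed 7b, MSB=0: value = 41

41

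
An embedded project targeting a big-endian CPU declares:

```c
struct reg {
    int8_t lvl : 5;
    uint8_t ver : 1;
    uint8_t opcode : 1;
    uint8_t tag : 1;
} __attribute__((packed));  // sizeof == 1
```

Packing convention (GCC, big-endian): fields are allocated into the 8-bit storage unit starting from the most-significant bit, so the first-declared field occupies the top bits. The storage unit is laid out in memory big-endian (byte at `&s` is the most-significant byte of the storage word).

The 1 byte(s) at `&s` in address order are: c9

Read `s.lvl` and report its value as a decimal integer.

[0]=0xc9 (big-endian) → word 0xc9
lvl [3+:5] = (word>>3) & 0x1f = 25  ←
ver [2+:1] = (word>>2) & 0x1 = 0
opcode [1+:1] = (word>>1) & 0x1 = 0
tag [0+:1] = (word>>0) & 0x1 = 1
lvl signed 5b, MSB=1: 25 - 32 = -7

-7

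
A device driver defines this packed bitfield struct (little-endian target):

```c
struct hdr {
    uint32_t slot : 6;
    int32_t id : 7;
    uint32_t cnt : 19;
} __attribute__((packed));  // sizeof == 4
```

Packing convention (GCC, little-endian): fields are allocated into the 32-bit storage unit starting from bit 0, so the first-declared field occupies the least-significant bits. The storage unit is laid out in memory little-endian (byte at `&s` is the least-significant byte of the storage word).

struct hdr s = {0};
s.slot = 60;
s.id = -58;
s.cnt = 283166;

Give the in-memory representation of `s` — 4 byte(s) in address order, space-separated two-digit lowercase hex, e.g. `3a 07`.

slot (6b) val=60 bits=0x3c at bit 0: 0x0000003c
id (7b) val=-58 bits=0x46 at bit 6: 0x000011bc
cnt (19b) val=283166 bits=0x4521e at bit 13: 0x8a43d1bc
word = 0x8a43d1bc → little-endian bytes:
  [0]=0xbc  [1]=0xd1  [2]=0x43  [3]=0x8a

bc d1 43 8a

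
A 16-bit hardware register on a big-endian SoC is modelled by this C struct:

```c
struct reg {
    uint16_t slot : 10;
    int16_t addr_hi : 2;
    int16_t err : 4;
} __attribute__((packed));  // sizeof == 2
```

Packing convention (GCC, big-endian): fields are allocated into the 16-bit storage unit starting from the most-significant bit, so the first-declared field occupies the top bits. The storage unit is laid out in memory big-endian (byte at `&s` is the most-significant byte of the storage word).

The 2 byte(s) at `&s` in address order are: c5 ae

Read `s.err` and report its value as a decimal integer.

-2

[0]=0xc5 [1]=0xae (big-endian) → word 0xc5ae
slot [6+:10] = (word>>6) & 0x3ff = 790
addr_hi [4+:2] = (word>>4) & 0x3 = 2
err [0+:4] = (word>>0) & 0xf = 14  ←
err signed 4b, MSB=1: 14 - 16 = -2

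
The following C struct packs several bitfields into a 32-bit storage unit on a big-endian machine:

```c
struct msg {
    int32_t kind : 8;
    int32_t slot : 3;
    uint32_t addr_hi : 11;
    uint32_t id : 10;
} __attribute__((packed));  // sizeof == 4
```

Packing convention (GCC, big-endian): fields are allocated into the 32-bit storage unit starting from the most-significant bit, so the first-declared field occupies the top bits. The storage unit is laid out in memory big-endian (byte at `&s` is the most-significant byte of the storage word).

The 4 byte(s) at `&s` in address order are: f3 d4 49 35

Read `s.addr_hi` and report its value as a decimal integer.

[0]=0xf3 [1]=0xd4 [2]=0x49 [3]=0x35 (big-endian) → word 0xf3d44935
kind:8 @ bit 24 → (0xf3d44935>>24)&0xff = 0xf3
slot:3 @ bit 21 → (0xf3d44935>>21)&0x7 = 0x6
addr_hi:11 @ bit 10 → (0xf3d44935>>10)&0x7ff = 0x512  ←
id:10 @ bit 0 → (0xf3d44935>>0)&0x3ff = 0x135

1298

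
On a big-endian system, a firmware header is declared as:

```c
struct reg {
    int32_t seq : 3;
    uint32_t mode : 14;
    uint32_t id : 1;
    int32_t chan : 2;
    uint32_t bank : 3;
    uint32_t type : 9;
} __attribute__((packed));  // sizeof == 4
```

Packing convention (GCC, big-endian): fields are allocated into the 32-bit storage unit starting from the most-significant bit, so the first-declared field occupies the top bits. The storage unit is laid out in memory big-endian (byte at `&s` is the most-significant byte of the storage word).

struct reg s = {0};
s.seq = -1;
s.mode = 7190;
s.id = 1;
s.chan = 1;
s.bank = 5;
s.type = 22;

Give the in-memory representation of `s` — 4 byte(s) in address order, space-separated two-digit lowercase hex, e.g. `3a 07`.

ee 0b 5a 16

[29+:3] seq=-1 & 0x7 = 0x7; word=0xe0000000
[15+:14] mode=7190 & 0x3fff = 0x1c16; word=0xee0b0000
[14+:1] id=1 & 0x1 = 0x1; word=0xee0b4000
[12+:2] chan=1 & 0x3 = 0x1; word=0xee0b5000
[9+:3] bank=5 & 0x7 = 0x5; word=0xee0b5a00
[0+:9] type=22 & 0x1ff = 0x16; word=0xee0b5a16
word = 0xee0b5a16 → big-endian bytes:
  [0]=0xee  [1]=0x0b  [2]=0x5a  [3]=0x16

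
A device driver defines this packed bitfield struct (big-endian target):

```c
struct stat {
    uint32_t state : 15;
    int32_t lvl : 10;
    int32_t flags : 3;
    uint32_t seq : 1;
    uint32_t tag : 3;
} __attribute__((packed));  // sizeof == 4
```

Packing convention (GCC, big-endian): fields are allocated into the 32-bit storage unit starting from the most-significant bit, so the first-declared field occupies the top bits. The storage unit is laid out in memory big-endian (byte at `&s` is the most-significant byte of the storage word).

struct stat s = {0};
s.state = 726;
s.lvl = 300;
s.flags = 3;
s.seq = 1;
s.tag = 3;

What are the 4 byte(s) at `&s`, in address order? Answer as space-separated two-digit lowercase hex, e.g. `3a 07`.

05 ac 96 3b

state:15 = 726 → 0x2d6 << 17 → word 0x05ac0000
lvl:10 = 300 → 0x12c << 7 → word 0x05ac9600
flags:3 = 3 → 0x3 << 4 → word 0x05ac9630
seq:1 = 1 → 0x1 << 3 → word 0x05ac9638
tag:3 = 3 → 0x3 << 0 → word 0x05ac963b
word = 0x05ac963b → big-endian bytes:
  [0]=0x05  [1]=0xac  [2]=0x96  [3]=0x3b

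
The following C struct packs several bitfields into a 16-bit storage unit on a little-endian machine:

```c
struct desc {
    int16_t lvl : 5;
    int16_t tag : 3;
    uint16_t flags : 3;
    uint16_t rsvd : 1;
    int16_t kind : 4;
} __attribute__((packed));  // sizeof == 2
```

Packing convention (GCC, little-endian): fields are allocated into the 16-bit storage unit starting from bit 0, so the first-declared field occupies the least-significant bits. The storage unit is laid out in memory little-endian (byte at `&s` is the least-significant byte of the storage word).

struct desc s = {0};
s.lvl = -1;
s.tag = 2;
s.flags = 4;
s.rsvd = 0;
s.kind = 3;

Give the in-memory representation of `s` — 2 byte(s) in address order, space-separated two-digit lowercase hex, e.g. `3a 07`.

lvl (5b) val=-1 bits=0x1f at bit 0: 0x001f
tag (3b) val=2 bits=0x2 at bit 5: 0x005f
flags (3b) val=4 bits=0x4 at bit 8: 0x045f
rsvd (1b) val=0 bits=0x0 at bit 11: 0x045f
kind (4b) val=3 bits=0x3 at bit 12: 0x345f
word = 0x345f → little-endian bytes:
  [0]=0x5f  [1]=0x34

5f 34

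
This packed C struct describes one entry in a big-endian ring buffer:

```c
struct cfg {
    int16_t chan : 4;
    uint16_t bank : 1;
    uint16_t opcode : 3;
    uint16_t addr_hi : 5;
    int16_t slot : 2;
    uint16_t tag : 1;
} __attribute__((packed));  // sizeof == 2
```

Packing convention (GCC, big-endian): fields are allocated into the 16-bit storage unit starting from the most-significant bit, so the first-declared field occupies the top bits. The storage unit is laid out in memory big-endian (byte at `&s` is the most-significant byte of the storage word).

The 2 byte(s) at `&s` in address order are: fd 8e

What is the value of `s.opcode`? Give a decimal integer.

5

[0]=0xfd [1]=0x8e (big-endian) → word 0xfd8e
chan [12+:4] = (word>>12) & 0xf = 15
bank [11+:1] = (word>>11) & 0x1 = 1
opcode [8+:3] = (word>>8) & 0x7 = 5  ←
addr_hi [3+:5] = (word>>3) & 0x1f = 17
slot [1+:2] = (word>>1) & 0x3 = 3
tag [0+:1] = (word>>0) & 0x1 = 0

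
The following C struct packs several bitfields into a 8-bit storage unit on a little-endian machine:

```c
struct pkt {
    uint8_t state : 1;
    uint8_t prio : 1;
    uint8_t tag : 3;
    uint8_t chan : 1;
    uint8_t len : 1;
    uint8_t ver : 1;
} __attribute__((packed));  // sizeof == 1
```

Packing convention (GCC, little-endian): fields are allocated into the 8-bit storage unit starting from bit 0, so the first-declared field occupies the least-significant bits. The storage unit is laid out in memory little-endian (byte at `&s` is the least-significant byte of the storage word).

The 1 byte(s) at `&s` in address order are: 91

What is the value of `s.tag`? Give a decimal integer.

[0]=0x91 (little-endian) → word 0x91
state [0+:1] = (word>>0) & 0x1 = 1
prio [1+:1] = (word>>1) & 0x1 = 0
tag [2+:3] = (word>>2) & 0x7 = 4  ←
chan [5+:1] = (word>>5) & 0x1 = 0
len [6+:1] = (word>>6) & 0x1 = 0
ver [7+:1] = (word>>7) & 0x1 = 1

4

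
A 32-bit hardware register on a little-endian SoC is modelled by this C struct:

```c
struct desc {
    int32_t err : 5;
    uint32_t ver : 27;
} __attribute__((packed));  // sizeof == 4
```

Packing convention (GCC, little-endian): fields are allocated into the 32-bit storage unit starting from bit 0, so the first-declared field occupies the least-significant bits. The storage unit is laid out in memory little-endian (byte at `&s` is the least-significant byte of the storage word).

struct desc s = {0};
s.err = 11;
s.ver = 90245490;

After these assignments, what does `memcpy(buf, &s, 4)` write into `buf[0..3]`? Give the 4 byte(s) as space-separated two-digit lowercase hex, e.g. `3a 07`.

4b 2e 21 ac

err:5 = 11 → 0xb << 0 → word 0x0000000b
ver:27 = 90245490 → 0x5610972 << 5 → word 0xac212e4b
word = 0xac212e4b → little-endian bytes:
  [0]=0x4b  [1]=0x2e  [2]=0x21  [3]=0xac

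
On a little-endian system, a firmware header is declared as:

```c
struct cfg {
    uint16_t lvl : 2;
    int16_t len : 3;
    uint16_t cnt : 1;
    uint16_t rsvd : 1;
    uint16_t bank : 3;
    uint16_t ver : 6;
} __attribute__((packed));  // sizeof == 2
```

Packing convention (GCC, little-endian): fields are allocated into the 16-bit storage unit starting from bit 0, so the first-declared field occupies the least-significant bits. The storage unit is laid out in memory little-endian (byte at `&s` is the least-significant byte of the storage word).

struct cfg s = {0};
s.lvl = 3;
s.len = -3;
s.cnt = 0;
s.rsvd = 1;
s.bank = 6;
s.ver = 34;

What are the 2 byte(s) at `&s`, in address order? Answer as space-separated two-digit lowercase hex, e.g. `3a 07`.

lvl (2b) val=3 bits=0x3 at bit 0: 0x0003
len (3b) val=-3 bits=0x5 at bit 2: 0x0017
cnt (1b) val=0 bits=0x0 at bit 5: 0x0017
rsvd (1b) val=1 bits=0x1 at bit 6: 0x0057
bank (3b) val=6 bits=0x6 at bit 7: 0x0357
ver (6b) val=34 bits=0x22 at bit 10: 0x8b57
word = 0x8b57 → little-endian bytes:
  [0]=0x57  [1]=0x8b

57 8b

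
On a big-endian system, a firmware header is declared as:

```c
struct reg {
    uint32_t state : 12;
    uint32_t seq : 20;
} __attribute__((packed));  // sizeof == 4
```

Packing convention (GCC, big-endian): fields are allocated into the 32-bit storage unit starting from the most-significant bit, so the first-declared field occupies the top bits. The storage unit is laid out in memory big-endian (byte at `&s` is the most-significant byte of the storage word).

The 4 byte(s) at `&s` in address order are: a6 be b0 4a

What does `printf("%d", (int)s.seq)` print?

962634

[0]=0xa6 [1]=0xbe [2]=0xb0 [3]=0x4a (big-endian) → word 0xa6beb04a
state:12 @ bit 20 → (0xa6beb04a>>20)&0xfff = 0xa6b
seq:20 @ bit 0 → (0xa6beb04a>>0)&0xfffff = 0xeb04a  ←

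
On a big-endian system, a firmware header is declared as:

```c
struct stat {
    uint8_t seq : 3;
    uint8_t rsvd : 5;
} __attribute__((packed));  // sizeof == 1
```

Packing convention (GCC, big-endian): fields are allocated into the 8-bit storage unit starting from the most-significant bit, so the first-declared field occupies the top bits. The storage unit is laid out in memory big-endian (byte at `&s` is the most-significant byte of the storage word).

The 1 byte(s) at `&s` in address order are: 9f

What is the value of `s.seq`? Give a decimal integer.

[0]=0x9f (big-endian) → word 0x9f
seq [5+:3] = (word>>5) & 0x7 = 4  ←
rsvd [0+:5] = (word>>0) & 0x1f = 31

4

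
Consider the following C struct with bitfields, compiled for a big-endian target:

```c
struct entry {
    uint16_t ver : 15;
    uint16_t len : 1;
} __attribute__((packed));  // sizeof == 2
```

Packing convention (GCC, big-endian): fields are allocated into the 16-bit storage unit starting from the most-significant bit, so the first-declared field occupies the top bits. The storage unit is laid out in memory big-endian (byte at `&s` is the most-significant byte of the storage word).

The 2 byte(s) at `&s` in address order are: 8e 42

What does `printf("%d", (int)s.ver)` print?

[0]=0x8e [1]=0x42 (big-endian) → word 0x8e42
ver:15 @ bit 1 → (0x8e42>>1)&0x7fff = 0x4721  ←
len:1 @ bit 0 → (0x8e42>>0)&0x1 = 0x0

18209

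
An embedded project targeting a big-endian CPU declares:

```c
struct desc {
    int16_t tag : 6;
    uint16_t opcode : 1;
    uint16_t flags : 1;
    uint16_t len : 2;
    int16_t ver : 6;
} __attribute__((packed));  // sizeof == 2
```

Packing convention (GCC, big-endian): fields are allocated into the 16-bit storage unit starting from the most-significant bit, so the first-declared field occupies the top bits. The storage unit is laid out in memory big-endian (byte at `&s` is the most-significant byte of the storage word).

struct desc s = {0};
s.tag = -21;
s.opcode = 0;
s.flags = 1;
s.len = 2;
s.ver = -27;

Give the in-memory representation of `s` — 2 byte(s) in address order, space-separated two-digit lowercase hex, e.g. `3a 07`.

ad a5

tag (6b) val=-21 bits=0x2b at bit 10: 0xac00
opcode (1b) val=0 bits=0x0 at bit 9: 0xac00
flags (1b) val=1 bits=0x1 at bit 8: 0xad00
len (2b) val=2 bits=0x2 at bit 6: 0xad80
ver (6b) val=-27 bits=0x25 at bit 0: 0xada5
word = 0xada5 → big-endian bytes:
  [0]=0xad  [1]=0xa5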